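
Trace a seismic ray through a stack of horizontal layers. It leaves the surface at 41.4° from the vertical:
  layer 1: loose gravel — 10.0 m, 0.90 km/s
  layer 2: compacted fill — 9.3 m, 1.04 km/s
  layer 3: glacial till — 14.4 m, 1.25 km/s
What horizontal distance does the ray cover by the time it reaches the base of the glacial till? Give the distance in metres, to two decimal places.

53.28 m

p = sin θ₁/V₁ = sin 41.4°/0.90 = 7.3479e-01 s/km is conserved through the stack.
Layer 1: θ = 41.40°; offset = 10.0·tan 41.40° = 8.8162 m.
Layer 2: sin θ = p·1.04 = 0.7642 → θ = 49.83°; offset = 9.3·tan 49.83° = 11.0184 m.
Layer 3: sin θ = p·1.25 = 0.9185 → θ = 66.71°; offset = 14.4·tan 66.71° = 33.4463 m.
Total horizontal offset = 53.2809 m.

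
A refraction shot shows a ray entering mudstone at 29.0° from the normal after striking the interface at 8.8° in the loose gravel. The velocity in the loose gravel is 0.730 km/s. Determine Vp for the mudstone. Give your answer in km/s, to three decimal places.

Snell's law: sin 8.8°/V₁ = sin 29.0°/V₂.
V₂ = V₁·sin 29.0°/sin 8.8° = 0.730 × 3.1690 = 2.313 km/s.

2.313 km/s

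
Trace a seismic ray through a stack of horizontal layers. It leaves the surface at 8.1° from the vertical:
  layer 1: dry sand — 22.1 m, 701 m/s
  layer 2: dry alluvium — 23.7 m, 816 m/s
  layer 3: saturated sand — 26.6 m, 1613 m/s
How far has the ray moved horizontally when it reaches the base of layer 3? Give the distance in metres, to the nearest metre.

16 m

Ray parameter p = sin 8.1° / 701 m/s = 2.0100e-04 s/m.
Layer 1: θ = 8.10°; offset = 22.1·tan 8.10° = 3.145 m.
Layer 2: sin θ = p·816 = 0.1640 → θ = 9.44°; offset = 23.7·tan 9.44° = 3.941 m.
Layer 3: sin θ = p·1613 = 0.3242 → θ = 18.92°; offset = 26.6·tan 18.92° = 9.117 m.
Total horizontal offset = 16.202 m.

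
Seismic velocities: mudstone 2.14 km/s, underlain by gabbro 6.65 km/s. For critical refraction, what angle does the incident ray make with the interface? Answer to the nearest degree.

71°

At critical incidence the refracted ray runs along the interface (θ₂ = 90°), so sin θ_c = V₁/V₂.
θ_c = arcsin(2.14/6.65) = arcsin 0.3218 = 18.77°.
Measured from the interface: 90° − 18.77° = 71.23°.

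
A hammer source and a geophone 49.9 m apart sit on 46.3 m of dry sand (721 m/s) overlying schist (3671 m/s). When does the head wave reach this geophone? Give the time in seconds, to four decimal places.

t = x/V₂ + 2h·√(V₂²−V₁²)/(V₁V₂).
√(V₂²−V₁²) = √(3671²−721²) = 3599.5 m/s; delay term = 2·46.3·3599.5/(721·3671) = 0.12593 s.
t = 49.9/3671 + 0.12593 = 0.13952 s.

0.1395 s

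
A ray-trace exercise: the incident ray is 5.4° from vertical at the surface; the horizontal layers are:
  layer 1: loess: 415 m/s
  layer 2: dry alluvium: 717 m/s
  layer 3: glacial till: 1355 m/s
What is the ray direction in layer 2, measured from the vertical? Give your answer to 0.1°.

Ray parameter p = sin 5.4° / 415 = 2.2677e-04 s/m.
sin θ_2 = p·V_2 = 2.2677e-04 × 717 = 0.1626.
θ_2 = arcsin 0.1626 = 9.36°.

9.4°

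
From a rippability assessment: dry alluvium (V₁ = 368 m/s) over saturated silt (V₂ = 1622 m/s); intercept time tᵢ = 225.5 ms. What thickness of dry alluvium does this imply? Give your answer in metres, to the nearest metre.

43 m

θ_c = arcsin(368/1622) = 13.11°; cos θ_c = 0.9739.
tᵢ = 2h cos θ_c/V₁ ⇒ h = tᵢ·V₁/(2 cos θ_c) = 0.2255·368/(2·0.9739) = 42.60 m.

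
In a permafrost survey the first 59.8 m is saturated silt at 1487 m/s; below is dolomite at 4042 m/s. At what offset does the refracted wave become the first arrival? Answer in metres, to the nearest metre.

θ_c = arcsin(1487/4042) = 21.59°, so cos θ_c = 0.9299 and tᵢ = 2h cos θ_c/V₁ = 0.0748 s.
At crossover x/V₁ = x/V₂ + tᵢ ⇒ x = tᵢ/(1/V₁ − 1/V₂) = 0.07479/(6.7249e-04 − 2.4740e-04) = 175.94 m.

176 m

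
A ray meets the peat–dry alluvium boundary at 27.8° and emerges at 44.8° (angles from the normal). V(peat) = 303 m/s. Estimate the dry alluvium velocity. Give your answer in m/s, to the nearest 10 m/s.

sin 27.8° = 0.4664; sin 44.8° = 0.7046.
V₂ = V₁·(sin θ₂/sin θ₁) = 303·(0.7046/0.4664) = 457.78 m/s.

460 m/s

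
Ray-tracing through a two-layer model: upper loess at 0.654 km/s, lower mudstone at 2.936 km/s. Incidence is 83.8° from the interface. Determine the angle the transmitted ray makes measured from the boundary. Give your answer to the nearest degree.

61°

Angle from the normal: 90° − 83.8° = 6.2°.
sin θ₁/V₁ = sin θ₂/V₂ ⇒ sin θ₂ = 2.936·sin 6.2°/0.654 = 2.936·0.1080/0.654 = 0.4848.
θ₂ = sin⁻¹(0.4848) = 29.00° (from vertical).
From the interface: 90° − 29.00° = 61.00°.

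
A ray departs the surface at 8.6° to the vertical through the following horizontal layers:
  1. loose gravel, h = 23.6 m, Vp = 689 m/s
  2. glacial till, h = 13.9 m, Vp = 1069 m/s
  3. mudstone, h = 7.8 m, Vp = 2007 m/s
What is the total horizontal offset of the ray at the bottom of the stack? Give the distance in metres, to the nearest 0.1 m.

Apply Snell's law at each interface; in layer i the horizontal offset is hᵢ·tan θᵢ.
Layer 1: θ = 8.60°; offset = 23.6·tan 8.60° = 3.569 m.
Layer 2: sin θ = 1069·sin 8.6°/689 = 0.2320, θ = 13.42°; offset = 13.9·tan 13.42° = 3.315 m.
Layer 3: sin θ = 2007·sin 8.6°/689 = 0.4356, θ = 25.82°; offset = 7.8·tan 25.82° = 3.774 m.
Σ offsets = 10.659 m.

10.7 m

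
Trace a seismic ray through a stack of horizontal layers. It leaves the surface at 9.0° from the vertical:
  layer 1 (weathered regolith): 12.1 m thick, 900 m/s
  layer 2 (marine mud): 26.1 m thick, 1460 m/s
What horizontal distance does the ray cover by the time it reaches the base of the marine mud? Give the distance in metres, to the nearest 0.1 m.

8.8 m

Apply Snell's law at each interface; in layer i the horizontal offset is hᵢ·tan θᵢ.
Layer 1: θ = 9.00°; offset = 12.1·tan 9.00° = 1.916 m.
Layer 2: sin θ = 1460·sin 9.0°/900 = 0.2538, θ = 14.70°; offset = 26.1·tan 14.70° = 6.848 m.
Total horizontal offset = 8.764 m.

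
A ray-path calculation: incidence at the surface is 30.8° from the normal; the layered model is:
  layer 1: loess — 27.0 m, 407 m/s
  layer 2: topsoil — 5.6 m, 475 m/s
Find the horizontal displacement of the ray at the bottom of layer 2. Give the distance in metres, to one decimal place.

20.3 m

p = sin θ₁/V₁ = sin 30.8°/407 = 1.2581e-03 s/m is conserved through the stack.
Layer 1: θ = 30.80°; offset = 27.0·tan 30.80° = 16.095 m.
Layer 2: sin θ = p·475 = 0.5976 → θ = 36.70°; offset = 5.6·tan 36.70° = 4.174 m.
Σ offsets = 20.269 m.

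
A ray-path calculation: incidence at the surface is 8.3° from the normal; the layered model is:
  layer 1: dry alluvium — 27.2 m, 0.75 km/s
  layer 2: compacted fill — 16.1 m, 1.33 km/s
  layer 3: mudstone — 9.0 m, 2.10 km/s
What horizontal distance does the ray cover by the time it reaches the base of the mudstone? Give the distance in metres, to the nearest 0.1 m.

Apply Snell's law at each interface; in layer i the horizontal offset is hᵢ·tan θᵢ.
Layer 1: θ = 8.30°; offset = 27.2·tan 8.30° = 3.968 m.
Layer 2: sin θ = 1.33·sin 8.3°/0.75 = 0.2560, θ = 14.83°; offset = 16.1·tan 14.83° = 4.264 m.
Layer 3: sin θ = 2.10·sin 8.3°/0.75 = 0.4042, θ = 23.84°; offset = 9.0·tan 23.84° = 3.977 m.
Total horizontal offset = 12.209 m.

12.2 m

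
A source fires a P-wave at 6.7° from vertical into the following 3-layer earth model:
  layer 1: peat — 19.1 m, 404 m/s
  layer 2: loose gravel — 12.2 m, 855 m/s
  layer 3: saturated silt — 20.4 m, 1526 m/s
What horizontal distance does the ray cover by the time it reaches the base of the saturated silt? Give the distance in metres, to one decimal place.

p = sin θ₁/V₁ = sin 6.7°/404 = 2.8879e-04 s/m is conserved through the stack.
Layer 1: θ = 6.70°; offset = 19.1·tan 6.70° = 2.244 m.
Layer 2: sin θ = p·855 = 0.2469 → θ = 14.30°; offset = 12.2·tan 14.30° = 3.109 m.
Layer 3: sin θ = p·1526 = 0.4407 → θ = 26.15°; offset = 20.4·tan 26.15° = 10.015 m.
Total horizontal offset = 15.367 m.

15.4 m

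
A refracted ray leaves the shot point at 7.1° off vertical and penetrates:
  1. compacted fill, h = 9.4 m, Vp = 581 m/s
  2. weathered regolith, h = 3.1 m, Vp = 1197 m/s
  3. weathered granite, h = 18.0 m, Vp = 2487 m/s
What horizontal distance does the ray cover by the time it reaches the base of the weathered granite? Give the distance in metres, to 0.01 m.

p = sin θ₁/V₁ = sin 7.1°/581 = 2.1274e-04 s/m is conserved through the stack.
Layer 1: θ = 7.10°; offset = 9.4·tan 7.10° = 1.1708 m.
Layer 2: sin θ = p·1197 = 0.2546 → θ = 14.75°; offset = 3.1·tan 14.75° = 0.8163 m.
Layer 3: sin θ = p·2487 = 0.5291 → θ = 31.94°; offset = 18.0·tan 31.94° = 11.2230 m.
Σ offsets = 13.2101 m.

13.21 m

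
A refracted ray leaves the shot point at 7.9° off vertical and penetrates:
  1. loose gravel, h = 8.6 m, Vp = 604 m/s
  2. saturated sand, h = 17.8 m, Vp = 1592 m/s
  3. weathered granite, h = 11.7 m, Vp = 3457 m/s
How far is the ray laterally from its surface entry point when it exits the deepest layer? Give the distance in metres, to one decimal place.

Apply Snell's law at each interface; in layer i the horizontal offset is hᵢ·tan θᵢ.
Layer 1: θ = 7.90°; offset = 8.6·tan 7.90° = 1.193 m.
Layer 2: sin θ = 1592·sin 7.9°/604 = 0.3623, θ = 21.24°; offset = 17.8·tan 21.24° = 6.918 m.
Layer 3: sin θ = 3457·sin 7.9°/604 = 0.7867, θ = 51.87°; offset = 11.7·tan 51.87° = 14.908 m.
Summing the layer offsets gives 23.020 m.

23.0 m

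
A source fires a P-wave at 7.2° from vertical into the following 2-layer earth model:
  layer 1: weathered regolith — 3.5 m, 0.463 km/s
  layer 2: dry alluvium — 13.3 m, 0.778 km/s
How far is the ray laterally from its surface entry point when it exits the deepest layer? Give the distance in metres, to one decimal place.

Ray parameter p = sin 7.2° / 0.463 km/s = 2.7070e-01 s/km.
Layer 1: θ = 7.20°; offset = 3.5·tan 7.20° = 0.442 m.
Layer 2: sin θ = p·0.778 = 0.2106 → θ = 12.16°; offset = 13.3·tan 12.16° = 2.865 m.
Summing the layer offsets gives 3.307 m.

3.3 m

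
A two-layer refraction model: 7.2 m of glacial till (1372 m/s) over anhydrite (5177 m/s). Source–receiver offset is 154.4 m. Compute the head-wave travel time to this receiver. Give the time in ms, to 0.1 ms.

39.9 ms

t = x/V₂ + 2h·√(V₂²−V₁²)/(V₁V₂).
√(V₂²−V₁²) = √(5177²−1372²) = 4991.9 m/s; delay term = 2·7.2·4991.9/(1372·5177) = 0.01012 s.
t = 154.4/5177 + 0.01012 = 0.03994 s.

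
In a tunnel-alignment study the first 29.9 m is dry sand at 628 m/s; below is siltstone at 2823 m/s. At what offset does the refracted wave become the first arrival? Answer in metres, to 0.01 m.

74.98 m

x_cross = 2h·√((V₂+V₁)/(V₂−V₁)).
(V₂+V₁)/(V₂−V₁) = (2823+628)/(2823−628) = 1.5722; √ = 1.2539.
x_cross = 2·29.9·1.2539 = 74.98 m.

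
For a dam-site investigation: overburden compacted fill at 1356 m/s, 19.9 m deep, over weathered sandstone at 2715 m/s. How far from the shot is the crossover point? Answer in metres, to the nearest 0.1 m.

68.9 m

θ_c = arcsin(1356/2715) = 29.96°, so cos θ_c = 0.8663 and tᵢ = 2h cos θ_c/V₁ = 0.0254 s.
At crossover x/V₁ = x/V₂ + tᵢ ⇒ x = tᵢ/(1/V₁ − 1/V₂) = 0.02543/(7.3746e-04 − 3.6832e-04) = 68.88 m.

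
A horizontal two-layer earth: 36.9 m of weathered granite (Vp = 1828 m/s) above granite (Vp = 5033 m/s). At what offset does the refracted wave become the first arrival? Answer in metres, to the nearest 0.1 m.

θ_c = arcsin(1828/5033) = 21.30°, so cos θ_c = 0.9317 and tᵢ = 2h cos θ_c/V₁ = 0.0376 s.
At crossover x/V₁ = x/V₂ + tᵢ ⇒ x = tᵢ/(1/V₁ − 1/V₂) = 0.03761/(5.4705e-04 − 1.9869e-04) = 107.98 m.

108.0 m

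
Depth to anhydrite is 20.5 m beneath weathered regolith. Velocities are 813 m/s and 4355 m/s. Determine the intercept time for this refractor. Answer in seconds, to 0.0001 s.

θ_c = arcsin(V₁/V₂) = arcsin(813/4355) = 10.76°; cos θ_c = 0.9824.
tᵢ = 2h·cos θ_c / V₁ = 2·20.5·0.9824 / 813 = 0.04954 s.

0.0495 s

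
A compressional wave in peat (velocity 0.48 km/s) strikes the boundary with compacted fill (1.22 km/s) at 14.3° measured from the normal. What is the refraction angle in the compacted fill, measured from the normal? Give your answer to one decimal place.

38.9°

sin θ₁/V₁ = sin θ₂/V₂ ⇒ sin θ₂ = 1.22·sin 14.3°/0.48 = 1.22·0.2470/0.48 = 0.6278.
θ₂ = arcsin 0.6278 = 38.89° from the normal.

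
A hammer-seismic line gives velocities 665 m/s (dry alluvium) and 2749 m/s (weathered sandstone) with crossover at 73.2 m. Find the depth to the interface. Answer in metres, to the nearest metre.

29 m

h = (x_cross/2)·√((V₂−V₁)/(V₂+V₁)).
(V₂−V₁)/(V₂+V₁) = (2749−665)/(2749+665) = 0.6104; √ = 0.7813.
h = (73.2/2)·0.7813 = 28.60 m.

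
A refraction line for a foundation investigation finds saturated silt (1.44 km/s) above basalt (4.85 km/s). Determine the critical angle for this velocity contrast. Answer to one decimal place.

At critical incidence the refracted ray runs along the interface (θ₂ = 90°), so sin θ_c = V₁/V₂.
θ_c = arcsin(1.44/4.85) = arcsin 0.2969 = 17.27°.

17.3°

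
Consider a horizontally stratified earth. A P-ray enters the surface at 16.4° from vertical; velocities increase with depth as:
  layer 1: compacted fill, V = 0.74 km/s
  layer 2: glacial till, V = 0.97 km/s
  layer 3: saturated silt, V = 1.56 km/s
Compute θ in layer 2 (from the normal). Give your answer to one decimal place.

Snell's law across each interface conserves sin θ / V, so sin θ_2 = V_2·sin θ₁/V₁.
sin θ_2 = 0.97 × sin 16.4° / 0.74 = 0.3701.
θ_2 = arcsin 0.3701 = 21.72°.

21.7°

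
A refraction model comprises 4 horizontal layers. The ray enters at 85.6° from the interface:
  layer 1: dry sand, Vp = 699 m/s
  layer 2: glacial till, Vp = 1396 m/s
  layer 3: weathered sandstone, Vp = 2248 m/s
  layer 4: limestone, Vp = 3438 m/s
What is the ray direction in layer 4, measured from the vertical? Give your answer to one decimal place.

22.2°

From the normal: θ₁ = 90° − 85.6° = 4.4°.
Snell's law across each interface conserves sin θ / V, so sin θ_4 = V_4·sin θ₁/V₁.
sin θ_4 = 3438 × sin 4.4° / 699 = 0.3773.
θ_4 = 22.17° from the vertical.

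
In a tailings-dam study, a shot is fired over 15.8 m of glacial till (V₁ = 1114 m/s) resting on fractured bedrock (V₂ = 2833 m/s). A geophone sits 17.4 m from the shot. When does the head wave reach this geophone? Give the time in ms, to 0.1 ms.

32.2 ms

t = x/V₂ + 2h·√(V₂²−V₁²)/(V₁V₂).
√(V₂²−V₁²) = √(2833²−1114²) = 2604.8 m/s; delay term = 2·15.8·2604.8/(1114·2833) = 0.02608 s.
t = 17.4/2833 + 0.02608 = 0.03222 s.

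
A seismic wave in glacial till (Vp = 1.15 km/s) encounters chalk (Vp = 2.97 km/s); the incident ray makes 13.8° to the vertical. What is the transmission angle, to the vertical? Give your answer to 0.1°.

38.0°

Snell's law: sin θ₂ = (V₂/V₁)·sin θ₁ = (2.97/1.15)·sin 13.8° = 0.6160.
θ₂ = arcsin 0.6160 = 38.03° from the normal.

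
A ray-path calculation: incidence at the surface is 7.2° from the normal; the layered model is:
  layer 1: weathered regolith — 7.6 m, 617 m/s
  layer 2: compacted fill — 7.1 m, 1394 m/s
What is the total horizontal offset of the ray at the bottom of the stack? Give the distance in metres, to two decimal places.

3.06 m

Apply Snell's law at each interface; in layer i the horizontal offset is hᵢ·tan θᵢ.
Layer 1: θ = 7.20°; offset = 7.6·tan 7.20° = 0.9601 m.
Layer 2: sin θ = 1394·sin 7.2°/617 = 0.2832, θ = 16.45°; offset = 7.1·tan 16.45° = 2.0963 m.
Σ offsets = 3.0564 m.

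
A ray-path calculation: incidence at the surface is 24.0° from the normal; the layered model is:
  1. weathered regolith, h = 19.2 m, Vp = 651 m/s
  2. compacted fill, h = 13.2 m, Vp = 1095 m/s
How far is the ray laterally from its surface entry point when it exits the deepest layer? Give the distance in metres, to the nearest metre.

21 m

Apply Snell's law at each interface; in layer i the horizontal offset is hᵢ·tan θᵢ.
Layer 1: θ = 24.00°; offset = 19.2·tan 24.00° = 8.548 m.
Layer 2: sin θ = 1095·sin 24.0°/651 = 0.6841, θ = 43.17°; offset = 13.2·tan 43.17° = 12.382 m.
Total horizontal offset = 20.930 m.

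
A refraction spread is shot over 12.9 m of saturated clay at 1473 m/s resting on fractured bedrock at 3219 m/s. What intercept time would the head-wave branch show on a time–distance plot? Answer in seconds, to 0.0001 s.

θ_c = arcsin(V₁/V₂) = arcsin(1473/3219) = 27.23°; cos θ_c = 0.8892.
tᵢ = 2h·cos θ_c / V₁ = 2·12.9·0.8892 / 1473 = 0.01557 s.

0.0156 s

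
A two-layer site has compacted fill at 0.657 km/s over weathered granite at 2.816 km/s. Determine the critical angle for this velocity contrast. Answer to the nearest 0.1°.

At critical incidence the refracted ray runs along the interface (θ₂ = 90°), so sin θ_c = V₁/V₂.
θ_c = arcsin(0.657/2.816) = arcsin 0.2333 = 13.49°.

13.5°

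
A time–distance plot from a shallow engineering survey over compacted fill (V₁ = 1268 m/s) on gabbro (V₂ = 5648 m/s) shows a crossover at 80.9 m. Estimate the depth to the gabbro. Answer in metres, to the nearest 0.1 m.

x_cross = 2h·√((V₂+V₁)/(V₂−V₁)) → h = x_cross / (2·√((V₂+V₁)/(V₂−V₁))).
√((V₂+V₁)/(V₂−V₁)) = √((5648+1268)/(5648−1268)) = 1.2566.
h = 80.9 / (2·1.2566) = 32.19 m.

32.2 m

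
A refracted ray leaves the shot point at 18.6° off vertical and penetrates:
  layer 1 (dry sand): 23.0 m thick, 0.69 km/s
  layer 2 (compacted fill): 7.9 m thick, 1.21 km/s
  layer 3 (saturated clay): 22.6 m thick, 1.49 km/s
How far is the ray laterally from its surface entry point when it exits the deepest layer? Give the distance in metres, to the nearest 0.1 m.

p = sin θ₁/V₁ = sin 18.6°/0.69 = 4.6226e-01 s/km is conserved through the stack.
Layer 1: θ = 18.60°; offset = 23.0·tan 18.60° = 7.740 m.
Layer 2: sin θ = p·1.21 = 0.5593 → θ = 34.01°; offset = 7.9·tan 34.01° = 5.331 m.
Layer 3: sin θ = p·1.49 = 0.6888 → θ = 43.53°; offset = 22.6·tan 43.53° = 21.471 m.
Σ offsets = 34.542 m.

34.5 m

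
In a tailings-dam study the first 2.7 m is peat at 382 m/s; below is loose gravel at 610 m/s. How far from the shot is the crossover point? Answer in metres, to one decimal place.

11.3 m

θ_c = arcsin(382/610) = 38.77°, so cos θ_c = 0.7796 and tᵢ = 2h cos θ_c/V₁ = 0.0110 s.
At crossover x/V₁ = x/V₂ + tᵢ ⇒ x = tᵢ/(1/V₁ − 1/V₂) = 0.01102/(2.6178e-03 − 1.6393e-03) = 11.26 m.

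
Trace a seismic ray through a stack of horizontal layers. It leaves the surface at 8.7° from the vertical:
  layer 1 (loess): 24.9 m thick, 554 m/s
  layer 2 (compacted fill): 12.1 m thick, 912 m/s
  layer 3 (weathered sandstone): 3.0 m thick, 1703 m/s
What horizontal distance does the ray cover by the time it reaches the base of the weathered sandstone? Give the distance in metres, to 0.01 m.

8.50 m

Ray parameter p = sin 8.7° / 554 m/s = 2.7303e-04 s/m.
Layer 1: θ = 8.70°; offset = 24.9·tan 8.70° = 3.8102 m.
Layer 2: sin θ = p·912 = 0.2490 → θ = 14.42°; offset = 12.1·tan 14.42° = 3.1110 m.
Layer 3: sin θ = p·1703 = 0.4650 → θ = 27.71°; offset = 3.0·tan 27.71° = 1.5756 m.
Σ offsets = 8.4968 m.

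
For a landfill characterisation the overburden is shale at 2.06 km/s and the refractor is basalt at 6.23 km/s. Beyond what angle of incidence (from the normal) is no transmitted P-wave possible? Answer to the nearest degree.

At critical incidence the refracted ray runs along the interface (θ₂ = 90°), so sin θ_c = V₁/V₂.
θ_c = arcsin(2.06/6.23) = arcsin 0.3307 = 19.31°.

19°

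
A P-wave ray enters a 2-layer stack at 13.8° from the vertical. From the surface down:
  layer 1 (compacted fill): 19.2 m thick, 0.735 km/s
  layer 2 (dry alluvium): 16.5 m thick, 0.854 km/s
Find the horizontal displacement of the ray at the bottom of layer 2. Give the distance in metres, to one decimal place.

Ray parameter p = sin 13.8° / 0.735 km/s = 3.2454e-01 s/km.
Layer 1: θ = 13.80°; offset = 19.2·tan 13.80° = 4.716 m.
Layer 2: sin θ = p·0.854 = 0.2772 → θ = 16.09°; offset = 16.5·tan 16.09° = 4.759 m.
Summing the layer offsets gives 9.475 m.

9.5 m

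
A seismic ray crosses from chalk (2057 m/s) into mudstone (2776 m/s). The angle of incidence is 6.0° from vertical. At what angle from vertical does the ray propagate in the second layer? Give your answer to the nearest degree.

8°

Snell's law: sin θ₂ = (V₂/V₁)·sin θ₁ = (2776/2057)·sin 6.0° = 0.1411.
θ₂ = sin⁻¹(0.1411) = 8.11° (from vertical).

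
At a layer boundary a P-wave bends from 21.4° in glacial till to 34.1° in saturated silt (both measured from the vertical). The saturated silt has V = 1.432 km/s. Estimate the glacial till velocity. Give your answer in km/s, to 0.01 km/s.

sin 21.4° = 0.3649; sin 34.1° = 0.5606.
V₁ = V₂·(sin θ₁/sin θ₂) = 1.432·(0.3649/0.5606) = 0.93 km/s.

0.93 km/s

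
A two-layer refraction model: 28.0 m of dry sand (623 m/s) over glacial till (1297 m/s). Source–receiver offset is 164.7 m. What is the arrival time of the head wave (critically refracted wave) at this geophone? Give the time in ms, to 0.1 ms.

t = x/V₂ + 2h·√(V₂²−V₁²)/(V₁V₂).
√(V₂²−V₁²) = √(1297²−623²) = 1137.6 m/s; delay term = 2·28.0·1137.6/(623·1297) = 0.07884 s.
t = 164.7/1297 + 0.07884 = 0.20582 s.

205.8 ms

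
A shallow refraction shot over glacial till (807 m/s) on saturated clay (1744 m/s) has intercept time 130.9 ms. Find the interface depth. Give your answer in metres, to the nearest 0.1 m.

h = tᵢ·V₁·V₂ / (2·√(V₂²−V₁²)).
√(V₂²−V₁²) = √(1744² − 807²) = 1546.1 m/s.
h = 0.1309 s × 807 × 1744 / (2 × 1546.1) = 59.58 m.

59.6 m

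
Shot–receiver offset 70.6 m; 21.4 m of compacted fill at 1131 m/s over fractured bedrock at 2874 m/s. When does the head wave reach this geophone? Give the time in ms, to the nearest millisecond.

θ_c = arcsin(V₁/V₂) = arcsin(1131/2874) = 23.17°, cos θ_c = 0.9193.
Intercept time tᵢ = 2h cos θ_c / V₁ = 2·21.4·0.9193/1131 = 0.03479 s.
t = x/V₂ + tᵢ = 70.6/2874 + 0.03479 = 0.05935 s.

59 ms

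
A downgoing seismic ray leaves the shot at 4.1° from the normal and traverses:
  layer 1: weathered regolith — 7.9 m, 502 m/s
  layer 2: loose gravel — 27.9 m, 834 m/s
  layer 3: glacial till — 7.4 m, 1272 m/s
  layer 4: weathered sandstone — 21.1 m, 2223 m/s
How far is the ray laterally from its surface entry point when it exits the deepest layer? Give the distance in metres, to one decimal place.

p = sin θ₁/V₁ = sin 4.1°/502 = 1.4243e-04 s/m is conserved through the stack.
Layer 1: θ = 4.10°; offset = 7.9·tan 4.10° = 0.566 m.
Layer 2: sin θ = p·834 = 0.1188 → θ = 6.82°; offset = 27.9·tan 6.82° = 3.338 m.
Layer 3: sin θ = p·1272 = 0.1812 → θ = 10.44°; offset = 7.4·tan 10.44° = 1.363 m.
Layer 4: sin θ = p·2223 = 0.3166 → θ = 18.46°; offset = 21.1·tan 18.46° = 7.043 m.
Summing the layer offsets gives 12.310 m.

12.3 m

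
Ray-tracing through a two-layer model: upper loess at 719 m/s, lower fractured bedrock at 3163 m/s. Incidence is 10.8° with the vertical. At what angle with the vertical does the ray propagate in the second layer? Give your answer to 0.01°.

Snell's law: sin θ₂ = (V₂/V₁)·sin θ₁ = (3163/719)·sin 10.8° = 0.8243.
θ₂ = sin⁻¹(0.8243) = 55.52° (from vertical).

55.52°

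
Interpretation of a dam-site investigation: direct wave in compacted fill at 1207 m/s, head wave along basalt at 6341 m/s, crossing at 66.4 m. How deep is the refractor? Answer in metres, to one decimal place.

h = (x_cross/2)·√((V₂−V₁)/(V₂+V₁)).
(V₂−V₁)/(V₂+V₁) = (6341−1207)/(6341+1207) = 0.6802; √ = 0.8247.
h = (66.4/2)·0.8247 = 27.38 m.

27.4 m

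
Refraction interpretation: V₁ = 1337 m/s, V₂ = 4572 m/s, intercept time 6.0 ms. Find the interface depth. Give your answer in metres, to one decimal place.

4.2 m

θ_c = arcsin(1337/4572) = 17.00°; cos θ_c = 0.9563.
tᵢ = 2h cos θ_c/V₁ ⇒ h = tᵢ·V₁/(2 cos θ_c) = 0.006·1337/(2·0.9563) = 4.19 m.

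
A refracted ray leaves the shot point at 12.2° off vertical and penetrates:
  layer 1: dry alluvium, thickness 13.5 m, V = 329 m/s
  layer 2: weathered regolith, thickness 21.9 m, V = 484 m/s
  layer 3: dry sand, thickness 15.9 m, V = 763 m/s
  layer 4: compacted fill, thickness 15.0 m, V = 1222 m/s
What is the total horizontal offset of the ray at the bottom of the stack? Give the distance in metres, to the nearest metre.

p = sin θ₁/V₁ = sin 12.2°/329 = 6.4232e-04 s/m is conserved through the stack.
Layer 1: θ = 12.20°; offset = 13.5·tan 12.20° = 2.919 m.
Layer 2: sin θ = p·484 = 0.3109 → θ = 18.11°; offset = 21.9·tan 18.11° = 7.163 m.
Layer 3: sin θ = p·763 = 0.4901 → θ = 29.35°; offset = 15.9·tan 29.35° = 8.940 m.
Layer 4: sin θ = p·1222 = 0.7849 → θ = 51.71°; offset = 15.0·tan 51.71° = 19.002 m.
Total horizontal offset = 38.024 m.

38 m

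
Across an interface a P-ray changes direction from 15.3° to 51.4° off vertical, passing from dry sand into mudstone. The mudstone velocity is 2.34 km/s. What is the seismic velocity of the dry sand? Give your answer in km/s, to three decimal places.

Snell's law: sin 15.3°/V₁ = sin 51.4°/V₂.
V₁ = V₂·sin 15.3°/sin 51.4° = 2.34 × 0.3376 = 0.790 km/s.

0.790 km/s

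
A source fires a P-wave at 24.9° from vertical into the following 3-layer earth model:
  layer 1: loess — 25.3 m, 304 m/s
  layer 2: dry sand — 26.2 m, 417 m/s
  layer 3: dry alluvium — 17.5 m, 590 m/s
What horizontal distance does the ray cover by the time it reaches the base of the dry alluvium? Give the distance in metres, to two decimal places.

55.09 m

Apply Snell's law at each interface; in layer i the horizontal offset is hᵢ·tan θᵢ.
Layer 1: θ = 24.90°; offset = 25.3·tan 24.90° = 11.7439 m.
Layer 2: sin θ = 417·sin 24.9°/304 = 0.5775, θ = 35.28°; offset = 26.2·tan 35.28° = 18.5353 m.
Layer 3: sin θ = 590·sin 24.9°/304 = 0.8171, θ = 54.80°; offset = 17.5·tan 54.80° = 24.8076 m.
Total horizontal offset = 55.0867 m.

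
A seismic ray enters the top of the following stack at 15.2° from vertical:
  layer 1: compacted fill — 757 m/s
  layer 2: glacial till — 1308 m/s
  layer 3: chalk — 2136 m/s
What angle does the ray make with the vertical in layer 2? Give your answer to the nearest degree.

27°

Snell's law across each interface conserves sin θ / V, so sin θ_2 = V_2·sin θ₁/V₁.
sin θ_2 = 1308 × sin 15.2° / 757 = 0.4530.
θ_2 = 26.94° from the vertical.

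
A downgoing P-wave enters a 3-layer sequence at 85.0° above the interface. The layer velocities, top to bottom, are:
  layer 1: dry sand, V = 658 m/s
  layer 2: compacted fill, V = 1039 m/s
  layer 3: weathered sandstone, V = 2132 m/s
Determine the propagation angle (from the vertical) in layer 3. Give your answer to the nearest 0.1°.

16.4°

From the normal: θ₁ = 90° − 85.0° = 5.0°.
Ray parameter p = sin 5.0° / 658 = 1.3246e-04 s/m.
sin θ_3 = p·V_3 = 1.3246e-04 × 2132 = 0.2824.
θ_3 = 16.40° from the vertical.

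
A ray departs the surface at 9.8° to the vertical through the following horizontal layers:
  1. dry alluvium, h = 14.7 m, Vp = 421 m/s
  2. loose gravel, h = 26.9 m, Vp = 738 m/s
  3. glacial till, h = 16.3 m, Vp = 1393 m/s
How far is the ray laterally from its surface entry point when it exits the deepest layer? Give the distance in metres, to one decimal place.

22.1 m

p = sin θ₁/V₁ = sin 9.8°/421 = 4.0430e-04 s/m is conserved through the stack.
Layer 1: θ = 9.80°; offset = 14.7·tan 9.80° = 2.539 m.
Layer 2: sin θ = p·738 = 0.2984 → θ = 17.36°; offset = 26.9·tan 17.36° = 8.409 m.
Layer 3: sin θ = p·1393 = 0.5632 → θ = 34.28°; offset = 16.3·tan 34.28° = 11.109 m.
Σ offsets = 22.058 m.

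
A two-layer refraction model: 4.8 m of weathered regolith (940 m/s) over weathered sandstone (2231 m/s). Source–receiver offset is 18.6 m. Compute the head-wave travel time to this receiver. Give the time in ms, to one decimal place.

θ_c = arcsin(V₁/V₂) = arcsin(940/2231) = 24.92°, cos θ_c = 0.9069.
Intercept time tᵢ = 2h cos θ_c / V₁ = 2·4.8·0.9069/940 = 0.00926 s.
t = x/V₂ + tᵢ = 18.6/2231 + 0.00926 = 0.01760 s.

17.6 ms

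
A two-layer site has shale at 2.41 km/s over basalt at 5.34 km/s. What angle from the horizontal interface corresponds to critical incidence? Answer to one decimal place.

63.2°

At critical incidence the refracted ray runs along the interface (θ₂ = 90°), so sin θ_c = V₁/V₂.
θ_c = arcsin(2.41/5.34) = arcsin 0.4513 = 26.83°.
Measured from the interface: 90° − 26.83° = 63.17°.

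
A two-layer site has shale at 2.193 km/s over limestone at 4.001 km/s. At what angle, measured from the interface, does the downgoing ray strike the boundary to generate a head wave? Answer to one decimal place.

56.8°

At critical incidence the refracted ray runs along the interface (θ₂ = 90°), so sin θ_c = V₁/V₂.
θ_c = arcsin(2.193/4.001) = arcsin 0.5481 = 33.24°.
Measured from the interface: 90° − 33.24° = 56.76°.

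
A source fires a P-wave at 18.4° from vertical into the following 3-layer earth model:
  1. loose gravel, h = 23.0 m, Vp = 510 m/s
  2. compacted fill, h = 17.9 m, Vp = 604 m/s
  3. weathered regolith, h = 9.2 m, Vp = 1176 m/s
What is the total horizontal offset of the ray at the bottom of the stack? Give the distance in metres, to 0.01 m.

24.63 m

Ray parameter p = sin 18.4° / 510 m/s = 6.1892e-04 s/m.
Layer 1: θ = 18.40°; offset = 23.0·tan 18.40° = 7.6511 m.
Layer 2: sin θ = p·604 = 0.3738 → θ = 21.95°; offset = 17.9·tan 21.95° = 7.2146 m.
Layer 3: sin θ = p·1176 = 0.7278 → θ = 46.71°; offset = 9.2·tan 46.71° = 9.7650 m.
Summing the layer offsets gives 24.6307 m.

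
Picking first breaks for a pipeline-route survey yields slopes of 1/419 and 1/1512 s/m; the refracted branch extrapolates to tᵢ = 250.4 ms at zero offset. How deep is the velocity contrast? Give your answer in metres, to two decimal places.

h = tᵢ·V₁·V₂ / (2·√(V₂²−V₁²)).
√(V₂²−V₁²) = √(1512² − 419²) = 1452.8 m/s.
h = 0.2504 s × 419 × 1512 / (2 × 1452.8) = 54.60 m.

54.60 m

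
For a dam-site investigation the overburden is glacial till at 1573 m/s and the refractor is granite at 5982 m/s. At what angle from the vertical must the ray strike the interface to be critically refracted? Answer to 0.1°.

At critical incidence the refracted ray runs along the interface (θ₂ = 90°), so sin θ_c = V₁/V₂.
θ_c = arcsin(1573/5982) = arcsin 0.2630 = 15.25°.

15.2°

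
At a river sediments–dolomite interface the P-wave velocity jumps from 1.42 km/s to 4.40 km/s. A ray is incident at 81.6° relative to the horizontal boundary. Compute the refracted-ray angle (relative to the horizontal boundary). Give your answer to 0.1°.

63.1°

Angle from the normal: 90° − 81.6° = 8.4°.
Snell's law: sin θ₂ = (V₂/V₁)·sin θ₁ = (4.40/1.42)·sin 8.4° = 0.4527.
θ₂ = arcsin 0.4527 = 26.91° from the normal.
From the interface: 90° − 26.91° = 63.09°.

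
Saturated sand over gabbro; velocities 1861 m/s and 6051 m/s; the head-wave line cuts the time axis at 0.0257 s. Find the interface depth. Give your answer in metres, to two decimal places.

h = tᵢ·V₁·V₂ / (2·√(V₂²−V₁²)).
√(V₂²−V₁²) = √(6051² − 1861²) = 5757.7 m/s.
h = 0.0257 s × 1861 × 6051 / (2 × 5757.7) = 25.13 m.

25.13 m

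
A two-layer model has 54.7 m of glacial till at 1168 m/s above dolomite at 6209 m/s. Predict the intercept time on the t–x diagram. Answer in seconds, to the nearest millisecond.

0.092 s

tᵢ = 2h·√(V₂²−V₁²)/(V₁V₂).
√(V₂²−V₁²) = √(6209²−1168²) = 6098.2 m/s.
tᵢ = 2·54.7·6098.2/(1168·6209) = 0.09199 s.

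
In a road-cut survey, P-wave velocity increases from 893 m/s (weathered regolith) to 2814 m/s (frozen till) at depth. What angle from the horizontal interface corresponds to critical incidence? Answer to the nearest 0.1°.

Critical incidence: sin θ_c = V₁/V₂ = 893/2814 = 0.3173.
θ_c = arcsin 0.3173 = 18.50°.
Measured from the interface: 90° − 18.50° = 71.50°.

71.5°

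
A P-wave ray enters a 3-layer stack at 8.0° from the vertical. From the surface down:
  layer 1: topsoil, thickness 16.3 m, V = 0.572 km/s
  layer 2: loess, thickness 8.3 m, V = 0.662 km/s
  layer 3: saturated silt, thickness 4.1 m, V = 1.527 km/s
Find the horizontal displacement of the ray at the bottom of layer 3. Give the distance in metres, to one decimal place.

5.3 m

Apply Snell's law at each interface; in layer i the horizontal offset is hᵢ·tan θᵢ.
Layer 1: θ = 8.00°; offset = 16.3·tan 8.00° = 2.291 m.
Layer 2: sin θ = 0.662·sin 8.0°/0.572 = 0.1611, θ = 9.27°; offset = 8.3·tan 9.27° = 1.355 m.
Layer 3: sin θ = 1.527·sin 8.0°/0.572 = 0.3715, θ = 21.81°; offset = 4.1·tan 21.81° = 1.641 m.
Total horizontal offset = 5.286 m.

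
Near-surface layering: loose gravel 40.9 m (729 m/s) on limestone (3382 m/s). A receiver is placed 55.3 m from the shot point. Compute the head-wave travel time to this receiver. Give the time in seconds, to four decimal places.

0.1259 s

θ_c = arcsin(V₁/V₂) = arcsin(729/3382) = 12.45°, cos θ_c = 0.9765.
Intercept time tᵢ = 2h cos θ_c / V₁ = 2·40.9·0.9765/729 = 0.10957 s.
t = x/V₂ + tᵢ = 55.3/3382 + 0.10957 = 0.12592 s.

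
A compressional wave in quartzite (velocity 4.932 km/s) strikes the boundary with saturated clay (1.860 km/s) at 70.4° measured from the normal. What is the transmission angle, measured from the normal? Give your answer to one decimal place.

20.8°

Snell's law: sin θ₂ = (V₂/V₁)·sin θ₁ = (1.860/4.932)·sin 70.4° = 0.3553.
θ₂ = arcsin 0.3553 = 20.81° from the normal.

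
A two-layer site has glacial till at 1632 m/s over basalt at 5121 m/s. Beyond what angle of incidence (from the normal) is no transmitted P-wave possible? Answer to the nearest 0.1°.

Critical incidence: sin θ_c = V₁/V₂ = 1632/5121 = 0.3187.
θ_c = arcsin 0.3187 = 18.58°.

18.6°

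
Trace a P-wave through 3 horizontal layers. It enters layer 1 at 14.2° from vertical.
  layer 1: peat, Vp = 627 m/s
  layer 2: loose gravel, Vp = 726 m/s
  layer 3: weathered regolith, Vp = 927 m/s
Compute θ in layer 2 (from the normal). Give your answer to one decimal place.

Snell's law across each interface conserves sin θ / V, so sin θ_2 = V_2·sin θ₁/V₁.
sin θ_2 = 726 × sin 14.2° / 627 = 0.2840.
θ_2 = 16.50° from the vertical.

16.5°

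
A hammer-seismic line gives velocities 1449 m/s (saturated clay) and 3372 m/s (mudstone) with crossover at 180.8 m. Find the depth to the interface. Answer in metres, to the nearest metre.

57 m

x_cross = 2h·√((V₂+V₁)/(V₂−V₁)) → h = x_cross / (2·√((V₂+V₁)/(V₂−V₁))).
√((V₂+V₁)/(V₂−V₁)) = √((3372+1449)/(3372−1449)) = 1.5834.
h = 180.8 / (2·1.5834) = 57.09 m.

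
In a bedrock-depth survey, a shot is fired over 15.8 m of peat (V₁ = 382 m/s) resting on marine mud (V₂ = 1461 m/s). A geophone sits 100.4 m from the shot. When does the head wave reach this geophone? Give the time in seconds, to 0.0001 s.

θ_c = arcsin(V₁/V₂) = arcsin(382/1461) = 15.16°, cos θ_c = 0.9652.
Intercept time tᵢ = 2h cos θ_c / V₁ = 2·15.8·0.9652/382 = 0.07984 s.
t = x/V₂ + tᵢ = 100.4/1461 + 0.07984 = 0.14856 s.

0.1486 s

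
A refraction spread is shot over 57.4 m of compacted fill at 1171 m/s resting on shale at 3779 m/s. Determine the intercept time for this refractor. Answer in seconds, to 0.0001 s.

θ_c = arcsin(V₁/V₂) = arcsin(1171/3779) = 18.05°; cos θ_c = 0.9508.
tᵢ = 2h·cos θ_c / V₁ = 2·57.4·0.9508 / 1171 = 0.09321 s.

0.0932 s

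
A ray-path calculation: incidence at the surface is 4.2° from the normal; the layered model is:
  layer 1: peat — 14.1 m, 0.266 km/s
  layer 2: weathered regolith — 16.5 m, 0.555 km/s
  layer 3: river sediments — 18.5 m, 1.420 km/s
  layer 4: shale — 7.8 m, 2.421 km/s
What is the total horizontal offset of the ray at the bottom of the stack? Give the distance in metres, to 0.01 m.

Apply Snell's law at each interface; in layer i the horizontal offset is hᵢ·tan θᵢ.
Layer 1: θ = 4.20°; offset = 14.1·tan 4.20° = 1.0354 m.
Layer 2: sin θ = 0.555·sin 4.2°/0.266 = 0.1528, θ = 8.79°; offset = 16.5·tan 8.79° = 2.5513 m.
Layer 3: sin θ = 1.420·sin 4.2°/0.266 = 0.3910, θ = 23.01°; offset = 18.5·tan 23.01° = 7.8585 m.
Layer 4: sin θ = 2.421·sin 4.2°/0.266 = 0.6666, θ = 41.80°; offset = 7.8·tan 41.80° = 6.9749 m.
Summing the layer offsets gives 18.4201 m.

18.42 m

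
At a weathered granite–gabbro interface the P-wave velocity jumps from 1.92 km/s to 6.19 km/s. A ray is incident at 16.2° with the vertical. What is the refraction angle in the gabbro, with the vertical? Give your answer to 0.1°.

64.1°

sin θ₁/V₁ = sin θ₂/V₂ ⇒ sin θ₂ = 6.19·sin 16.2°/1.92 = 6.19·0.2790/1.92 = 0.8995.
θ₂ = arcsin 0.8995 = 64.09° from the normal.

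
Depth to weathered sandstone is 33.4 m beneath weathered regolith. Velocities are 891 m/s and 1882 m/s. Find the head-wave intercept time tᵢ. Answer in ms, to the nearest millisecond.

66 ms

tᵢ = 2h·√(V₂²−V₁²)/(V₁V₂).
√(V₂²−V₁²) = √(1882²−891²) = 1657.7 m/s.
tᵢ = 2·33.4·1657.7/(891·1882) = 0.06604 s.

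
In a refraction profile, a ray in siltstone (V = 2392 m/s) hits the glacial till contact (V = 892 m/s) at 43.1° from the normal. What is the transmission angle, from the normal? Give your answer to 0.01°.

Snell's law: sin θ₂ = (V₂/V₁)·sin θ₁ = (892/2392)·sin 43.1° = 0.2548.
θ₂ = arcsin 0.2548 = 14.76° from the normal.

14.76°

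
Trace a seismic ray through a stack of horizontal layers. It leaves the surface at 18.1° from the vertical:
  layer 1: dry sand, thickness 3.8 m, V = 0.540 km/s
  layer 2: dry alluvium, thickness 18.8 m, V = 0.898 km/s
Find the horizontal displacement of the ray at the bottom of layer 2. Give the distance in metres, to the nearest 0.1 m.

12.6 m

p = sin θ₁/V₁ = sin 18.1°/0.540 = 5.7533e-01 s/km is conserved through the stack.
Layer 1: θ = 18.10°; offset = 3.8·tan 18.10° = 1.242 m.
Layer 2: sin θ = p·0.898 = 0.5166 → θ = 31.11°; offset = 18.8·tan 31.11° = 11.344 m.
Total horizontal offset = 12.586 m.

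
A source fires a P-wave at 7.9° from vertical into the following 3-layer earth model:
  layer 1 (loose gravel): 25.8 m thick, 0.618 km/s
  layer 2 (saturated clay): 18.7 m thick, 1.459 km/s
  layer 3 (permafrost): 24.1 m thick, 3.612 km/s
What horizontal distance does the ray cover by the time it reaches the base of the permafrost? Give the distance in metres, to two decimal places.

Apply Snell's law at each interface; in layer i the horizontal offset is hᵢ·tan θᵢ.
Layer 1: θ = 7.90°; offset = 25.8·tan 7.90° = 3.5800 m.
Layer 2: sin θ = 1.459·sin 7.9°/0.618 = 0.3245, θ = 18.93°; offset = 18.7·tan 18.93° = 6.4150 m.
Layer 3: sin θ = 3.612·sin 7.9°/0.618 = 0.8033, θ = 53.45°; offset = 24.1·tan 53.45° = 32.5075 m.
Total horizontal offset = 42.5026 m.

42.50 m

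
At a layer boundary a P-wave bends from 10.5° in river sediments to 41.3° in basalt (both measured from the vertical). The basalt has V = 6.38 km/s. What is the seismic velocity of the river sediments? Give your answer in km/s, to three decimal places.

sin 10.5° = 0.1822; sin 41.3° = 0.6600.
V₁ = V₂·(sin θ₁/sin θ₂) = 6.38·(0.1822/0.6600) = 1.762 km/s.

1.762 km/s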